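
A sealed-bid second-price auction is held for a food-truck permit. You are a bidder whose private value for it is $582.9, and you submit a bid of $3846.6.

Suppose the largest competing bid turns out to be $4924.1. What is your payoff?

$0

Your bid $3846.6 is below the highest competing bid $4924.1, so you lose.
A losing bidder pays nothing and receives nothing: payoff = $0.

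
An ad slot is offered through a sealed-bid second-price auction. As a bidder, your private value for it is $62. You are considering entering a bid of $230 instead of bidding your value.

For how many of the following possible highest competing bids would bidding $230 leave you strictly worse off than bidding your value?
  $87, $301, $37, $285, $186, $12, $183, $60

3

The deviation hurts exactly when the highest competing bid lies strictly between $62 and $230 — overbidding then wins at a price above your value.
$87: inside the interval → strictly worse (loss $25).
$301: above both → same outcome either way.
$37: below both → same outcome either way.
$285: above both → same outcome either way.
$186: inside the interval → strictly worse (loss $124).
$12: below both → same outcome either way.
$183: inside the interval → strictly worse (loss $121).
$60: below both → same outcome either way.
Count: 3.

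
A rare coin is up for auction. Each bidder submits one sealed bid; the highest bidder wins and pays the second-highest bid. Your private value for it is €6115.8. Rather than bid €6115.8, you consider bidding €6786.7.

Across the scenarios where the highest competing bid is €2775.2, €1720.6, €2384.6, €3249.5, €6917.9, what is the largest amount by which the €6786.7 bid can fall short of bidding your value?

€0

€2775.2: same outcome either way → loss €0.
€1720.6: same outcome either way → loss €0.
€2384.6: same outcome either way → loss €0.
€3249.5: same outcome either way → loss €0.
€6917.9: same outcome either way → loss €0.
Maximum loss: €0.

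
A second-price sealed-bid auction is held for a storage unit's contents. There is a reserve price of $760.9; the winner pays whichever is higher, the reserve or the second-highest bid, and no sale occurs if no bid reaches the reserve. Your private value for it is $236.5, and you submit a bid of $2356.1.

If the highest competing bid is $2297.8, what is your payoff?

−$2061.3

Your bid $2356.1 is the highest and exceeds the reserve.
Price = max(second-highest bid, reserve) = max($2297.8, $760.9) = $2297.8.
Payoff = $236.5 − $2297.8 = −$2061.3.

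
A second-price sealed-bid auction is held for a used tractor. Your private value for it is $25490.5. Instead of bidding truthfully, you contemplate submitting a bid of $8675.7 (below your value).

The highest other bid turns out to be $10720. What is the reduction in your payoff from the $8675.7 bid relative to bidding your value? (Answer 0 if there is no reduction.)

Bidding your value $25490.5: you win (since $25490.5 > $10720) and pay $10720. Payoff $14770.5.
Bidding $8675.7: you lose. Payoff $0.
The competing bid $10720 lies between your shaded bid and your value, so underbidding forfeits an item you could have won at a profitable price.
Loss from deviating = $14770.5 − ($0) = $14770.5.
Truthful bidding weakly dominates here: raising your bid can only win items priced above your value, and lowering it can only forfeit items priced below.

$14770.5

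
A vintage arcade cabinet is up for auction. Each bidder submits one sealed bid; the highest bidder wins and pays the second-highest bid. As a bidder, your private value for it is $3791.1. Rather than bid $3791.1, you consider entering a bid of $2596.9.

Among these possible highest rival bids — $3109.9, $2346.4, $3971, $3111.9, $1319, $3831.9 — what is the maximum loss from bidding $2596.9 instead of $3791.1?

$681.2

$3109.9: truthful gives $681.2, deviation gives $0 → loss $681.2.
$2346.4: same outcome either way → loss $0.
$3971: same outcome either way → loss $0.
$3111.9: truthful gives $679.2, deviation gives $0 → loss $679.2.
$1319: same outcome either way → loss $0.
$3831.9: same outcome either way → loss $0.
Maximum loss: $681.2.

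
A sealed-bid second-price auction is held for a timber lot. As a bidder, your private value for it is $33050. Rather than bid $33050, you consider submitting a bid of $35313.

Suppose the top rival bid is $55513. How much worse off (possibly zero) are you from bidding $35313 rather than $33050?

$0

Bidding your value $33050: you lose (since $33050 < $55513). Payoff $0.
Bidding $35313: you lose. Payoff $0.
Difference = $0 − $0 = $0; both bids lead to the same outcome because the competing bid is above both your value and your alternative bid.
Truthful bidding weakly dominates here: raising your bid can only win items priced above your value, and lowering it can only forfeit items priced below.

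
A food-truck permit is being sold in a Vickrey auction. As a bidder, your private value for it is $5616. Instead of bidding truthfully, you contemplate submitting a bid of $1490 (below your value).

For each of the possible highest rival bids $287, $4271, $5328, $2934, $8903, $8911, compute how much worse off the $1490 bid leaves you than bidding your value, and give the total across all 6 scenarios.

$4315

The deviation costs you only when the competing bid falls strictly between $1490 and $5616; elsewhere both bids give the same outcome.
$287: outcomes coincide → loss $0.
$4271: truthful payoff $1345, deviation payoff $0 → loss $1345.
$5328: truthful payoff $288, deviation payoff $0 → loss $288.
$2934: truthful payoff $2682, deviation payoff $0 → loss $2682.
$8903: outcomes coincide → loss $0.
$8911: outcomes coincide → loss $0.
Total loss = $1345 + $288 + $2682 = $4315.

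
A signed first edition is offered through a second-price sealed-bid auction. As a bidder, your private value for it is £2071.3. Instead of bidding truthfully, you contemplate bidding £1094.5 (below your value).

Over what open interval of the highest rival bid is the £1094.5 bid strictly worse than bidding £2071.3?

(£1094.5, £2071.3)

If the competing bid is below £1094.5, both bids win at the same price — no difference.
If it is above £2071.3, both bids lose — no difference.
If it lies strictly between £1094.5 and £2071.3, bidding your value wins at a price below your value (positive payoff) while bidding £1094.5 loses (payoff 0).
So the deviation strictly hurts on the open interval (£1094.5, £2071.3).
Truthful bidding weakly dominates here: raising your bid can only win items priced above your value, and lowering it can only forfeit items priced below.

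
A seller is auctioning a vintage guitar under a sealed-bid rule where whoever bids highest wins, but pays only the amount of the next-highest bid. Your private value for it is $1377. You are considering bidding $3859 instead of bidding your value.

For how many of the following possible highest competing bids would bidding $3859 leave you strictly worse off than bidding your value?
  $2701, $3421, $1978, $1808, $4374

The deviation hurts exactly when the highest competing bid lies strictly between $1377 and $3859 — overbidding then wins at a price above your value.
$2701: inside the interval → strictly worse (loss $1324).
$3421: inside the interval → strictly worse (loss $2044).
$1978: inside the interval → strictly worse (loss $601).
$1808: inside the interval → strictly worse (loss $431).
$4374: above both → same outcome either way.
Count: 4.

4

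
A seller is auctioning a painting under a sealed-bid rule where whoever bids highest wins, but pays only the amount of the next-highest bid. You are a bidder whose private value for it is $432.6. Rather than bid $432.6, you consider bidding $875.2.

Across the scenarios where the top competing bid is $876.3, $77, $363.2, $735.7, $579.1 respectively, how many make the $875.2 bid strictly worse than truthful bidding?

2

The deviation hurts exactly when the highest competing bid lies strictly between $432.6 and $875.2 — overbidding then wins at a price above your value.
$876.3: above both → same outcome either way.
$77: below both → same outcome either way.
$363.2: below both → same outcome either way.
$735.7: inside the interval → strictly worse (loss $303.1).
$579.1: inside the interval → strictly worse (loss $146.5).
Count: 2.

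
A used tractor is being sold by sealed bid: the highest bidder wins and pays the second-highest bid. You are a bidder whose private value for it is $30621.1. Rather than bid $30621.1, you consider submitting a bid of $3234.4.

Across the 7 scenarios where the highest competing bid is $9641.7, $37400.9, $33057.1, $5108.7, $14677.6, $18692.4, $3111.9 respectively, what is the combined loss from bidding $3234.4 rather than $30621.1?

The deviation costs you only when the competing bid falls strictly between $3234.4 and $30621.1; elsewhere both bids give the same outcome.
$9641.7: truthful payoff $20979.4, deviation payoff $0 → loss $20979.4.
$37400.9: outcomes coincide → loss $0.
$33057.1: outcomes coincide → loss $0.
$5108.7: truthful payoff $25512.4, deviation payoff $0 → loss $25512.4.
$14677.6: truthful payoff $15943.5, deviation payoff $0 → loss $15943.5.
$18692.4: truthful payoff $11928.7, deviation payoff $0 → loss $11928.7.
$3111.9: outcomes coincide → loss $0.
Total loss = $20979.4 + $25512.4 + $15943.5 + $11928.7 = $74364.

$74364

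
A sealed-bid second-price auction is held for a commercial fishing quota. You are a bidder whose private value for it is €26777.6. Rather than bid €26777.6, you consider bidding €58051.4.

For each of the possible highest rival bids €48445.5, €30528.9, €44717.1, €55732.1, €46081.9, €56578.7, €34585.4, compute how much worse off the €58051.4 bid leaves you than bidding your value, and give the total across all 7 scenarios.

The deviation costs you only when the competing bid falls strictly between €26777.6 and €58051.4; elsewhere both bids give the same outcome.
€48445.5: truthful payoff €0, deviation payoff −€21667.9 → loss €21667.9.
€30528.9: truthful payoff €0, deviation payoff −€3751.3 → loss €3751.3.
€44717.1: truthful payoff €0, deviation payoff −€17939.5 → loss €17939.5.
€55732.1: truthful payoff €0, deviation payoff −€28954.5 → loss €28954.5.
€46081.9: truthful payoff €0, deviation payoff −€19304.3 → loss €19304.3.
€56578.7: truthful payoff €0, deviation payoff −€29801.1 → loss €29801.1.
€34585.4: truthful payoff €0, deviation payoff −€7807.8 → loss €7807.8.
Total loss = €21667.9 + €3751.3 + €17939.5 + €28954.5 + €19304.3 + €29801.1 + €7807.8 = €129226.4.

€129226.4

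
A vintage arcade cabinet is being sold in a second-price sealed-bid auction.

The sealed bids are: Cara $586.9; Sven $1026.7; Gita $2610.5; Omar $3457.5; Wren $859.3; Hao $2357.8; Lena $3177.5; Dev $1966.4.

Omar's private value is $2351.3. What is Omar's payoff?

Highest bid: Omar at $3457.5, so Omar wins.
Second-highest bid: Lena at $3177.5 — that is the price the winner pays.
Omar's payoff = value − price = $2351.3 − $3177.5 = −$826.2.

−$826.2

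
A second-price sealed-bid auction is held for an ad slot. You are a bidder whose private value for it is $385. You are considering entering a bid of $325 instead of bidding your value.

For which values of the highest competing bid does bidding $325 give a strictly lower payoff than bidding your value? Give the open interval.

($325, $385)

If the competing bid is below $325, both bids win at the same price — no difference.
If it is above $385, both bids lose — no difference.
If it lies strictly between $325 and $385, bidding your value wins at a price below your value (positive payoff) while bidding $325 loses (payoff 0).
So the deviation strictly hurts on the open interval ($325, $385).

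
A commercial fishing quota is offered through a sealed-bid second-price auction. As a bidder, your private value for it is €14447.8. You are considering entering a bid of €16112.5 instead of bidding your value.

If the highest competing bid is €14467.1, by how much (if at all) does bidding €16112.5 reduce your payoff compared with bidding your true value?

€19.3

Bidding your value €14447.8: you lose (since €14447.8 < €14467.1). Payoff €0.
Bidding €16112.5: you win and pay €14467.1. Payoff €14447.8 − €14467.1 = −€19.3.
The competing bid €14467.1 lies between your value and your inflated bid, so overbidding wins an item priced above your value.
Loss from deviating = €0 − (−€19.3) = €19.3.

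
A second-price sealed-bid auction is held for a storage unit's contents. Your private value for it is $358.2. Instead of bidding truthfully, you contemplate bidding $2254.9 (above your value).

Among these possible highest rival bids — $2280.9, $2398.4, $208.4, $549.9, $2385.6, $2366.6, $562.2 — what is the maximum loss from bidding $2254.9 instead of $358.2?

$2280.9: same outcome either way → loss $0.
$2398.4: same outcome either way → loss $0.
$208.4: same outcome either way → loss $0.
$549.9: truthful gives $0, deviation gives −$191.7 → loss $191.7.
$2385.6: same outcome either way → loss $0.
$2366.6: same outcome either way → loss $0.
$562.2: truthful gives $0, deviation gives −$204 → loss $204.
Maximum loss: $204.

$204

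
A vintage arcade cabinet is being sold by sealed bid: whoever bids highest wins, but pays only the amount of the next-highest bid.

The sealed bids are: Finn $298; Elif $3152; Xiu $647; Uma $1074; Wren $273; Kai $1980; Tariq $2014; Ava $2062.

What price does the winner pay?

Highest bid: Elif at $3152, so Elif wins.
Second-highest bid: Ava at $2062 — that is the price the winner pays.

$2062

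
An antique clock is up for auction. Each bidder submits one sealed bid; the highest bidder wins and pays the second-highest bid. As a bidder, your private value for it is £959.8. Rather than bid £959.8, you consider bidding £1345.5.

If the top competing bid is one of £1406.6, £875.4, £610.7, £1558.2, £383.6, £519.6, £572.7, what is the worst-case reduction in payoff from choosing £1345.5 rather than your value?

£1406.6: same outcome either way → loss £0.
£875.4: same outcome either way → loss £0.
£610.7: same outcome either way → loss £0.
£1558.2: same outcome either way → loss £0.
£383.6: same outcome either way → loss £0.
£519.6: same outcome either way → loss £0.
£572.7: same outcome either way → loss £0.
Maximum loss: £0.

£0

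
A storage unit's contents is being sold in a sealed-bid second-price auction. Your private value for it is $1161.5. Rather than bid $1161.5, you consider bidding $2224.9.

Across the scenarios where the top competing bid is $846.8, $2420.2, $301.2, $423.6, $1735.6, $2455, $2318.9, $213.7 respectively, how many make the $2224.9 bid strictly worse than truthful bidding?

The deviation hurts exactly when the highest competing bid lies strictly between $1161.5 and $2224.9 — overbidding then wins at a price above your value.
$846.8: below both → same outcome either way.
$2420.2: above both → same outcome either way.
$301.2: below both → same outcome either way.
$423.6: below both → same outcome either way.
$1735.6: inside the interval → strictly worse (loss $574.1).
$2455: above both → same outcome either way.
$2318.9: above both → same outcome either way.
$213.7: below both → same outcome either way.
Count: 1.

1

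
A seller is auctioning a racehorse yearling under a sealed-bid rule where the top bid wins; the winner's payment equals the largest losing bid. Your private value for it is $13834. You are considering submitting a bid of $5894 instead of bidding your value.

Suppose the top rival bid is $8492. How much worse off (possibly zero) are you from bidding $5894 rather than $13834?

Bidding your value $13834: you win (since $13834 > $8492) and pay $8492. Payoff $5342.
Bidding $5894: you lose. Payoff $0.
The competing bid $8492 lies between your shaded bid and your value, so underbidding forfeits an item you could have won at a profitable price.
Loss from deviating = $5342 − ($0) = $5342.

$5342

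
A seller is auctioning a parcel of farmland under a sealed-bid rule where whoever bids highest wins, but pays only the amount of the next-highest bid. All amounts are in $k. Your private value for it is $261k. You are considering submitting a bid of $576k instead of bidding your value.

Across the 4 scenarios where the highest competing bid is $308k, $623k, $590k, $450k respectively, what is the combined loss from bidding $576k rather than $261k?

$236k

The deviation costs you only when the competing bid falls strictly between $261k and $576k; elsewhere both bids give the same outcome.
$308k: truthful payoff $0k, deviation payoff −$47k → loss $47k.
$623k: outcomes coincide → loss $0k.
$590k: outcomes coincide → loss $0k.
$450k: truthful payoff $0k, deviation payoff −$189k → loss $189k.
Total loss = $47k + $189k = $236k.
Because the price is fixed by the runner-up's bid, deviating from your value can only change a good outcome into a bad one — never the reverse.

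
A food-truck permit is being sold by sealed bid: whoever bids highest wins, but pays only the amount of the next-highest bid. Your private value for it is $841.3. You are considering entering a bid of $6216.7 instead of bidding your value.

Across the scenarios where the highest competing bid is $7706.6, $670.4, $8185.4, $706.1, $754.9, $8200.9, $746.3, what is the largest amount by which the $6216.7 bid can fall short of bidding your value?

$0

$7706.6: same outcome either way → loss $0.
$670.4: same outcome either way → loss $0.
$8185.4: same outcome either way → loss $0.
$706.1: same outcome either way → loss $0.
$754.9: same outcome either way → loss $0.
$8200.9: same outcome either way → loss $0.
$746.3: same outcome either way → loss $0.
Maximum loss: $0.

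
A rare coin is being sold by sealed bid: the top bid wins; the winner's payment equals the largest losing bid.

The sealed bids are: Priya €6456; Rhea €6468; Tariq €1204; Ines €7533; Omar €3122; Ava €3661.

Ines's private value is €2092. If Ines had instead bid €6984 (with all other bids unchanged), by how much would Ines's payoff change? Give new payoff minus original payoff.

€0

The highest bid among the other bidders is €6468; Ines's bid doesn't change that.
Original bid €7533: Ines is highest, pays the top rival bid €6468; payoff €2092 − €6468 = −€4376.
Alternative bid €6984: Ines is highest, pays the top rival bid €6468; payoff €2092 − €6468 = −€4376.
Change in payoff = −€4376 − (−€4376) = €0.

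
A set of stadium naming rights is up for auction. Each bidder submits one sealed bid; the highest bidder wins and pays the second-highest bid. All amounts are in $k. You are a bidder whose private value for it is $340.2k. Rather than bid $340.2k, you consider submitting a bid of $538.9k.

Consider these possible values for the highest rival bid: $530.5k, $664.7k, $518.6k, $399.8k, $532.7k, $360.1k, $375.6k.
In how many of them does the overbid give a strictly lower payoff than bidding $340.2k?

The deviation hurts exactly when the highest competing bid lies strictly between $340.2k and $538.9k — overbidding then wins at a price above your value.
$530.5k: inside the interval → strictly worse (loss $190.3k).
$664.7k: above both → same outcome either way.
$518.6k: inside the interval → strictly worse (loss $178.4k).
$399.8k: inside the interval → strictly worse (loss $59.6k).
$532.7k: inside the interval → strictly worse (loss $192.5k).
$360.1k: inside the interval → strictly worse (loss $19.9k).
$375.6k: inside the interval → strictly worse (loss $35.4k).
Count: 6.

6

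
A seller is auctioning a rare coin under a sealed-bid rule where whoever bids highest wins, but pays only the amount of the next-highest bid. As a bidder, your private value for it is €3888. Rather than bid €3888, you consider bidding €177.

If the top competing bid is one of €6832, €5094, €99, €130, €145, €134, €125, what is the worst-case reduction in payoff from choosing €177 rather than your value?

€0

€6832: same outcome either way → loss €0.
€5094: same outcome either way → loss €0.
€99: same outcome either way → loss €0.
€130: same outcome either way → loss €0.
€145: same outcome either way → loss €0.
€134: same outcome either way → loss €0.
€125: same outcome either way → loss €0.
Maximum loss: €0.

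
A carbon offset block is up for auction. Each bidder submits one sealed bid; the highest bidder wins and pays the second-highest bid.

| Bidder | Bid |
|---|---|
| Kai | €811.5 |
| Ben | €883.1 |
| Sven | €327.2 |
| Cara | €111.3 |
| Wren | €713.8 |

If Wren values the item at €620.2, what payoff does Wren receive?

€0

Highest bid: Ben at €883.1, so Ben wins.
Second-highest bid: Kai at €811.5 — that is the price the winner pays.
Wren did not win, so Wren pays nothing and receives nothing: payoff €0.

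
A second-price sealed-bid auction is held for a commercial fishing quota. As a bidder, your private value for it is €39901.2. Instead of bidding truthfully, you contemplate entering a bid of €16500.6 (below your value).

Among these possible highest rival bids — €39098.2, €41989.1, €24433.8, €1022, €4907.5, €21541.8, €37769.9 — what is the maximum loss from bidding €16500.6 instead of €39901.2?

€39098.2: truthful gives €803, deviation gives €0 → loss €803.
€41989.1: same outcome either way → loss €0.
€24433.8: truthful gives €15467.4, deviation gives €0 → loss €15467.4.
€1022: same outcome either way → loss €0.
€4907.5: same outcome either way → loss €0.
€21541.8: truthful gives €18359.4, deviation gives €0 → loss €18359.4.
€37769.9: truthful gives €2131.3, deviation gives €0 → loss €2131.3.
Maximum loss: €18359.4.

€18359.4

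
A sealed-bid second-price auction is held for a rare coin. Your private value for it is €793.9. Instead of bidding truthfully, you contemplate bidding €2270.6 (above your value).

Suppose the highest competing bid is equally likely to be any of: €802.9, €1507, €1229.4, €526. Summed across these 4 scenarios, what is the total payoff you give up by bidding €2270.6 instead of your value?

€1157.6

The deviation costs you only when the competing bid falls strictly between €793.9 and €2270.6; elsewhere both bids give the same outcome.
€802.9: truthful payoff €0, deviation payoff −€9 → loss €9.
€1507: truthful payoff €0, deviation payoff −€713.1 → loss €713.1.
€1229.4: truthful payoff €0, deviation payoff −€435.5 → loss €435.5.
€526: outcomes coincide → loss €0.
Total loss = €9 + €713.1 + €435.5 = €1157.6.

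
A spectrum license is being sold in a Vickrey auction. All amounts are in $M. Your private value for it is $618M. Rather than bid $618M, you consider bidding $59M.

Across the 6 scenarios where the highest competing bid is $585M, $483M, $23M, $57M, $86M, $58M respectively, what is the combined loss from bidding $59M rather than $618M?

$700M

The deviation costs you only when the competing bid falls strictly between $59M and $618M; elsewhere both bids give the same outcome.
$585M: truthful payoff $33M, deviation payoff $0M → loss $33M.
$483M: truthful payoff $135M, deviation payoff $0M → loss $135M.
$23M: outcomes coincide → loss $0M.
$57M: outcomes coincide → loss $0M.
$86M: truthful payoff $532M, deviation payoff $0M → loss $532M.
$58M: outcomes coincide → loss $0M.
Total loss = $33M + $135M + $532M = $700M.
Truthful bidding weakly dominates here: raising your bid can only win items priced above your value, and lowering it can only forfeit items priced below.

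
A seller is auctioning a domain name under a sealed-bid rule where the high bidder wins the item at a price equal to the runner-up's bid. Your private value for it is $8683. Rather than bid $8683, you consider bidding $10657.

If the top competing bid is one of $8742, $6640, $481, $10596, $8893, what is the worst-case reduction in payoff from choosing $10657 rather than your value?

$1913

$8742: truthful gives $0, deviation gives −$59 → loss $59.
$6640: same outcome either way → loss $0.
$481: same outcome either way → loss $0.
$10596: truthful gives $0, deviation gives −$1913 → loss $1913.
$8893: truthful gives $0, deviation gives −$210 → loss $210.
Maximum loss: $1913.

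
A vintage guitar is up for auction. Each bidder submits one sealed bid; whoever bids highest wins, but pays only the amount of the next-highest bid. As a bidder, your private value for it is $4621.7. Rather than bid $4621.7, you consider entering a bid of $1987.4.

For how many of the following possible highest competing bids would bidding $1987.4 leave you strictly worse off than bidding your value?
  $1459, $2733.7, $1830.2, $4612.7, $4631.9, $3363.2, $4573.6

The deviation hurts exactly when the highest competing bid lies strictly between $1987.4 and $4621.7 — underbidding then forfeits a profitable win.
$1459: below both → same outcome either way.
$2733.7: inside the interval → strictly worse (loss $1888).
$1830.2: below both → same outcome either way.
$4612.7: inside the interval → strictly worse (loss $9).
$4631.9: above both → same outcome either way.
$3363.2: inside the interval → strictly worse (loss $1258.5).
$4573.6: inside the interval → strictly worse (loss $48.1).
Count: 4.

4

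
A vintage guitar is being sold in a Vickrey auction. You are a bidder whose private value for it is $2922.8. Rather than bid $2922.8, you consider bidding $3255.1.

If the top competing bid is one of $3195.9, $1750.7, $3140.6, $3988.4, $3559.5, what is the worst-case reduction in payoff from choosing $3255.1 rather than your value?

$3195.9: truthful gives $0, deviation gives −$273.1 → loss $273.1.
$1750.7: same outcome either way → loss $0.
$3140.6: truthful gives $0, deviation gives −$217.8 → loss $217.8.
$3988.4: same outcome either way → loss $0.
$3559.5: same outcome either way → loss $0.
Maximum loss: $273.1.

$273.1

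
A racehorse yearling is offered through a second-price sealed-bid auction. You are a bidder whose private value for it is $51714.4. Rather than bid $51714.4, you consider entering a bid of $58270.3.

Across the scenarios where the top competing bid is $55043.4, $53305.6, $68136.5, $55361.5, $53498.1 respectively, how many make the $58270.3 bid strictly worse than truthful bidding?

The deviation hurts exactly when the highest competing bid lies strictly between $51714.4 and $58270.3 — overbidding then wins at a price above your value.
$55043.4: inside the interval → strictly worse (loss $3329).
$53305.6: inside the interval → strictly worse (loss $1591.2).
$68136.5: above both → same outcome either way.
$55361.5: inside the interval → strictly worse (loss $3647.1).
$53498.1: inside the interval → strictly worse (loss $1783.7).
Count: 4.

4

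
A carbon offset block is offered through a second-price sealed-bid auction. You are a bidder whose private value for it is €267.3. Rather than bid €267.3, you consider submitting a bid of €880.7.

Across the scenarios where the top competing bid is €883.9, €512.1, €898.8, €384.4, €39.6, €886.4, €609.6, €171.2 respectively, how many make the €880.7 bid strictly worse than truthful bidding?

3

The deviation hurts exactly when the highest competing bid lies strictly between €267.3 and €880.7 — overbidding then wins at a price above your value.
€883.9: above both → same outcome either way.
€512.1: inside the interval → strictly worse (loss €244.8).
€898.8: above both → same outcome either way.
€384.4: inside the interval → strictly worse (loss €117.1).
€39.6: below both → same outcome either way.
€886.4: above both → same outcome either way.
€609.6: inside the interval → strictly worse (loss €342.3).
€171.2: below both → same outcome either way.
Count: 3.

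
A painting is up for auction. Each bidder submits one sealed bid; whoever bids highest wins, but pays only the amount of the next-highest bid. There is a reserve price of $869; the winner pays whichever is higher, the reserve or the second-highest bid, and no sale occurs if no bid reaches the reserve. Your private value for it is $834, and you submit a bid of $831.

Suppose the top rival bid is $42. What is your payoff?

Your bid $831 is the highest bid but falls below the reserve $869, so the item goes unsold. Payoff $0.

$0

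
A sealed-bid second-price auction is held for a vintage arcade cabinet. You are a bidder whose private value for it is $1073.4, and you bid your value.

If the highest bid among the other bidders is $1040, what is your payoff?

Your bid $1073.4 exceeds the highest competing bid $1040, so you win.
In a second-price auction the winner pays the second-highest bid, $1040.
Payoff = value − price = $1073.4 − $1040 = $33.4.

$33.4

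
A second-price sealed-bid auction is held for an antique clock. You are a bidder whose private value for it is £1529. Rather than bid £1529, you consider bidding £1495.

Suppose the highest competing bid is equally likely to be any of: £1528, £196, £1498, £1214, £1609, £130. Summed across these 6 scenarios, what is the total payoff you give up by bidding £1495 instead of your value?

£32

The deviation costs you only when the competing bid falls strictly between £1495 and £1529; elsewhere both bids give the same outcome.
£1528: truthful payoff £1, deviation payoff £0 → loss £1.
£196: outcomes coincide → loss £0.
£1498: truthful payoff £31, deviation payoff £0 → loss £31.
£1214: outcomes coincide → loss £0.
£1609: outcomes coincide → loss £0.
£130: outcomes coincide → loss £0.
Total loss = £1 + £31 = £32.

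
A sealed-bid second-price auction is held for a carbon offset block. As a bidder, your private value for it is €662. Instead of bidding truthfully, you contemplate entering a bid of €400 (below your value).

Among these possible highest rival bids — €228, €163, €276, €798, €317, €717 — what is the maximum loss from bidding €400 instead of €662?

€228: same outcome either way → loss €0.
€163: same outcome either way → loss €0.
€276: same outcome either way → loss €0.
€798: same outcome either way → loss €0.
€317: same outcome either way → loss €0.
€717: same outcome either way → loss €0.
Maximum loss: €0.

€0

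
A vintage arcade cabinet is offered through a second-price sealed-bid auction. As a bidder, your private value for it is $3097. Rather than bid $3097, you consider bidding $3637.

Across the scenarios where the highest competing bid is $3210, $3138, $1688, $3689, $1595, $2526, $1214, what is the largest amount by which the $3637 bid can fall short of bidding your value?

$113

$3210: truthful gives $0, deviation gives −$113 → loss $113.
$3138: truthful gives $0, deviation gives −$41 → loss $41.
$1688: same outcome either way → loss $0.
$3689: same outcome either way → loss $0.
$1595: same outcome either way → loss $0.
$2526: same outcome either way → loss $0.
$1214: same outcome either way → loss $0.
Maximum loss: $113.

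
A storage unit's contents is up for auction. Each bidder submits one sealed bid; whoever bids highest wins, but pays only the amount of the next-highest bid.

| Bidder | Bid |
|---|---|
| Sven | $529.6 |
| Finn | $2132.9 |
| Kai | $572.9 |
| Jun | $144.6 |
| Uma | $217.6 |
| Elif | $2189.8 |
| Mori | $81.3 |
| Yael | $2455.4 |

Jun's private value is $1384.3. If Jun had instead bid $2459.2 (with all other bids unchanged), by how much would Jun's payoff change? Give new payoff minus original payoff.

−$1071.1

The highest bid among the other bidders is $2455.4; Jun's bid doesn't change that.
Original bid $144.6: Jun is not highest (top rival bid is $2455.4); payoff $0.
Alternative bid $2459.2: Jun is highest, pays the top rival bid $2455.4; payoff $1384.3 − $2455.4 = −$1071.1.
Change in payoff = −$1071.1 − ($0) = −$1071.1.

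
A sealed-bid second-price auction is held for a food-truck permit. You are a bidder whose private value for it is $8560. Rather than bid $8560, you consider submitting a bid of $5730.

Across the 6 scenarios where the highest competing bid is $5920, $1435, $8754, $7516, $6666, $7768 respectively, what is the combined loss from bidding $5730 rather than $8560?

$6370

The deviation costs you only when the competing bid falls strictly between $5730 and $8560; elsewhere both bids give the same outcome.
$5920: truthful payoff $2640, deviation payoff $0 → loss $2640.
$1435: outcomes coincide → loss $0.
$8754: outcomes coincide → loss $0.
$7516: truthful payoff $1044, deviation payoff $0 → loss $1044.
$6666: truthful payoff $1894, deviation payoff $0 → loss $1894.
$7768: truthful payoff $792, deviation payoff $0 → loss $792.
Total loss = $2640 + $1044 + $1894 + $792 = $6370.
Because the price is fixed by the runner-up's bid, deviating from your value can only change a good outcome into a bad one — never the reverse.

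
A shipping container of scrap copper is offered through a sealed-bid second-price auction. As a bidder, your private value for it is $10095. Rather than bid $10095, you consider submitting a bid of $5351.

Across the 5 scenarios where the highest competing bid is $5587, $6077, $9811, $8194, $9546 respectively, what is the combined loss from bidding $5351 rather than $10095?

The deviation costs you only when the competing bid falls strictly between $5351 and $10095; elsewhere both bids give the same outcome.
$5587: truthful payoff $4508, deviation payoff $0 → loss $4508.
$6077: truthful payoff $4018, deviation payoff $0 → loss $4018.
$9811: truthful payoff $284, deviation payoff $0 → loss $284.
$8194: truthful payoff $1901, deviation payoff $0 → loss $1901.
$9546: truthful payoff $549, deviation payoff $0 → loss $549.
Total loss = $4508 + $4018 + $284 + $1901 + $549 = $11260.
Truthful bidding weakly dominates here: raising your bid can only win items priced above your value, and lowering it can only forfeit items priced below.

$11260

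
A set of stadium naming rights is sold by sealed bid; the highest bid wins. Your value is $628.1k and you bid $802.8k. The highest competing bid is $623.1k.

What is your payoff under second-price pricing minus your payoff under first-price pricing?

$179.7k

You have the highest bid, so you win under either rule.
Second-price: pay $623.1k → payoff $5k.
First-price: pay your own bid $802.8k → payoff −$174.7k.
Difference = $5k − (−$174.7k) = $179.7k.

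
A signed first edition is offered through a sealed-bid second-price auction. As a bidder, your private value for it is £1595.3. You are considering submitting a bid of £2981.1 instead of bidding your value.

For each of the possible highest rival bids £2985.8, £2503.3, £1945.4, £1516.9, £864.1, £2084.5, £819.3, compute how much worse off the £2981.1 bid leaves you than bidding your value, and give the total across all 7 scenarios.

The deviation costs you only when the competing bid falls strictly between £1595.3 and £2981.1; elsewhere both bids give the same outcome.
£2985.8: outcomes coincide → loss £0.
£2503.3: truthful payoff £0, deviation payoff −£908 → loss £908.
£1945.4: truthful payoff £0, deviation payoff −£350.1 → loss £350.1.
£1516.9: outcomes coincide → loss £0.
£864.1: outcomes coincide → loss £0.
£2084.5: truthful payoff £0, deviation payoff −£489.2 → loss £489.2.
£819.3: outcomes coincide → loss £0.
Total loss = £908 + £350.1 + £489.2 = £1747.3.

£1747.3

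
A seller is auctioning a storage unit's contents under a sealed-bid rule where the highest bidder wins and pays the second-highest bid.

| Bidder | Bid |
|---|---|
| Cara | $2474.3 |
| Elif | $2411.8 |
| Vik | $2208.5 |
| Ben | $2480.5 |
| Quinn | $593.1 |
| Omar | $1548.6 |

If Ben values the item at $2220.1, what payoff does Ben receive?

−$254.2

Highest bid: Ben at $2480.5, so Ben wins.
Second-highest bid: Cara at $2474.3 — that is the price the winner pays.
Ben's payoff = value − price = $2220.1 − $2474.3 = −$254.2.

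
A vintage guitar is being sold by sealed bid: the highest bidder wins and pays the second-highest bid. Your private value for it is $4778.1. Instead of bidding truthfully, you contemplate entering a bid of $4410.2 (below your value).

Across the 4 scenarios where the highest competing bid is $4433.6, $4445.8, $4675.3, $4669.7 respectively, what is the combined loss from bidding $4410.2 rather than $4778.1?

The deviation costs you only when the competing bid falls strictly between $4410.2 and $4778.1; elsewhere both bids give the same outcome.
$4433.6: truthful payoff $344.5, deviation payoff $0 → loss $344.5.
$4445.8: truthful payoff $332.3, deviation payoff $0 → loss $332.3.
$4675.3: truthful payoff $102.8, deviation payoff $0 → loss $102.8.
$4669.7: truthful payoff $108.4, deviation payoff $0 → loss $108.4.
Total loss = $344.5 + $332.3 + $102.8 + $108.4 = $888.

$888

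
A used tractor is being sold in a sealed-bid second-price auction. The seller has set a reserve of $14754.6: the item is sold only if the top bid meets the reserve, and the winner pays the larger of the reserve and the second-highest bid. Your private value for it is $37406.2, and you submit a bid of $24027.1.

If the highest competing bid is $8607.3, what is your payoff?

Your bid $24027.1 is the highest and exceeds the reserve.
Price = max(second-highest bid, reserve) = max($8607.3, $14754.6) = $14754.6.
Payoff = $37406.2 − $14754.6 = $22651.6.

$22651.6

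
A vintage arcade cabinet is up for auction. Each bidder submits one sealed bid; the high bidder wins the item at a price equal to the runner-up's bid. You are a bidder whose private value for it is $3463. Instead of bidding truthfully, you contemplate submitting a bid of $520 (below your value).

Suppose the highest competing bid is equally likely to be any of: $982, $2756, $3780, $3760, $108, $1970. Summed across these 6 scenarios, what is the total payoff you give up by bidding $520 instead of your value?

The deviation costs you only when the competing bid falls strictly between $520 and $3463; elsewhere both bids give the same outcome.
$982: truthful payoff $2481, deviation payoff $0 → loss $2481.
$2756: truthful payoff $707, deviation payoff $0 → loss $707.
$3780: outcomes coincide → loss $0.
$3760: outcomes coincide → loss $0.
$108: outcomes coincide → loss $0.
$1970: truthful payoff $1493, deviation payoff $0 → loss $1493.
Total loss = $2481 + $707 + $1493 = $4681.

$4681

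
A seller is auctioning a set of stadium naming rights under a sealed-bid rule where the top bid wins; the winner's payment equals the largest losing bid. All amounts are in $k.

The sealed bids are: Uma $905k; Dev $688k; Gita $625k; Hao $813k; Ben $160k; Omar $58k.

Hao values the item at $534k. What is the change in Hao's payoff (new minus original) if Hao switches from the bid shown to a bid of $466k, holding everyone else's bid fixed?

The highest bid among the other bidders is $905k; Hao's bid doesn't change that.
Original bid $813k: Hao is not highest (top rival bid is $905k); payoff $0k.
Alternative bid $466k: Hao is not highest (top rival bid is $905k); payoff $0k.
Change in payoff = $0k − ($0k) = $0k.

$0k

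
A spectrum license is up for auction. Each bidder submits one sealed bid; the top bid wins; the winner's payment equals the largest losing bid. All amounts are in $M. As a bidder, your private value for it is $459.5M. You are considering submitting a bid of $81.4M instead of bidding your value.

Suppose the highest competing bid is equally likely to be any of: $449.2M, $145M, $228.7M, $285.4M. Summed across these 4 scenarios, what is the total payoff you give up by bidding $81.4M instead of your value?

$729.7M

The deviation costs you only when the competing bid falls strictly between $81.4M and $459.5M; elsewhere both bids give the same outcome.
$449.2M: truthful payoff $10.3M, deviation payoff $0M → loss $10.3M.
$145M: truthful payoff $314.5M, deviation payoff $0M → loss $314.5M.
$228.7M: truthful payoff $230.8M, deviation payoff $0M → loss $230.8M.
$285.4M: truthful payoff $174.1M, deviation payoff $0M → loss $174.1M.
Total loss = $10.3M + $314.5M + $230.8M + $174.1M = $729.7M.
Because the price is fixed by the runner-up's bid, deviating from your value can only change a good outcome into a bad one — never the reverse.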